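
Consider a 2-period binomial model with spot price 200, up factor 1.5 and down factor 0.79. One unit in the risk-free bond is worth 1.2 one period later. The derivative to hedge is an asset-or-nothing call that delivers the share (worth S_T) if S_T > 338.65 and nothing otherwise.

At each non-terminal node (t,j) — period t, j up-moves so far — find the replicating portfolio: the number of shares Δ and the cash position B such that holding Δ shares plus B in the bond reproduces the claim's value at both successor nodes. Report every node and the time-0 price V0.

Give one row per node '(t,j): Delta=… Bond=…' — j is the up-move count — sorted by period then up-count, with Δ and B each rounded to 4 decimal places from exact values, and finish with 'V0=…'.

Since d<R<u, set p* = (R−d)/(u−d) = 0.5775; price each node as the discounted p*-expectation of its children.
Terminal payoffs: V(2,0)=0.0000, V(2,1)=0.0000, V(2,2)=450.0000
Node (1,0) S=158.0000: V=(p*·0.0000+(1−p*)·0.0000)/1.2=0.0000; Δ=(0.0000−0.0000)/(237.0000−124.8200)=0.0000; B=V−Δ·S=0.0000
Node (1,1) S=300.0000: V=(p*·450.0000+(1−p*)·0.0000)/1.2=216.5493; Δ=(450.0000−0.0000)/(450.0000−237.0000)=2.1127; B=V−Δ·S=-417.2535
Node (0,0) S=200.0000: V=(p*·216.5493+(1−p*)·0.0000)/1.2=104.2080; Δ=(216.5493−0.0000)/(300.0000−158.0000)=1.5250; B=V−Δ·S=-200.7910
Check: Δ(0,0)·S0 + B(0,0) = 104.2080 = V0.

(0,0): Delta=1.5250 Bond=-200.7910
(1,0): Delta=0.0000 Bond=0.0000
(1,1): Delta=2.1127 Bond=-417.2535
V0=104.2080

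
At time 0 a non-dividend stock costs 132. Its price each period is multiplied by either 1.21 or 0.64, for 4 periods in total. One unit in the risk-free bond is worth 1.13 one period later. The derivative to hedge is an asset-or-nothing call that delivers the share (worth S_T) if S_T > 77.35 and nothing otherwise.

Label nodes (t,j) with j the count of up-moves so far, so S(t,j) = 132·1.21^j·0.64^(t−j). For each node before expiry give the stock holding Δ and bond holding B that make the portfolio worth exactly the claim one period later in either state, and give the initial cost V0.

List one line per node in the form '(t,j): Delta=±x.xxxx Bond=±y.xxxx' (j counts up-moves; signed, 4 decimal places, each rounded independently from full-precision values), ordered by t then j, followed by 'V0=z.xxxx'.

Since d<R<u, set p* = (R−d)/(u−d) = 0.8596; price each node as the discounted p*-expectation of its children.
Terminal payoffs: V(4,0)=0.0000, V(4,1)=0.0000, V(4,2)=79.1598, V(4,3)=149.6615, V(4,4)=282.9537
(3,0): S=34.6030. Δ = (V_up−V_dn)/(S_up−S_dn) = (0.0000−0.0000)/(41.8696−22.1459) = 0.0000. V = [p*·0.0000 + (1−p*)·0.0000]/1.13 = 0.0000. B = V − Δ·S = 0.0000.
(3,1): S=65.4213. Δ = (V_up−V_dn)/(S_up−S_dn) = (79.1598−0.0000)/(79.1598−41.8696) = 2.1228. V = [p*·79.1598 + (1−p*)·0.0000]/1.13 = 60.2209. B = V − Δ·S = -78.6559.
(3,2): S=123.6872. Δ = (V_up−V_dn)/(S_up−S_dn) = (149.6615−79.1598)/(149.6615−79.1598) = 1.0000. V = [p*·149.6615 + (1−p*)·79.1598]/1.13 = 123.6872. B = V − Δ·S = 0.0000.
(3,3): S=233.8461. Δ = (V_up−V_dn)/(S_up−S_dn) = (282.9537−149.6615)/(282.9537−149.6615) = 1.0000. V = [p*·282.9537 + (1−p*)·149.6615]/1.13 = 233.8461. B = V − Δ·S = 0.0000.
(2,0): S=54.0672. Δ = (V_up−V_dn)/(S_up−S_dn) = (60.2209−0.0000)/(65.4213−34.6030) = 1.9541. V = [p*·60.2209 + (1−p*)·0.0000]/1.13 = 45.8132. B = V − Δ·S = -59.8376.
(2,1): S=102.2208. Δ = (V_up−V_dn)/(S_up−S_dn) = (123.6872−60.2209)/(123.6872−65.4213) = 1.0893. V = [p*·123.6872 + (1−p*)·60.2209]/1.13 = 101.5749. B = V − Δ·S = -9.7694.
(2,2): S=193.2612. Δ = (V_up−V_dn)/(S_up−S_dn) = (233.8461−123.6872)/(233.8461−123.6872) = 1.0000. V = [p*·233.8461 + (1−p*)·123.6872]/1.13 = 193.2612. B = V − Δ·S = 0.0000.
(1,0): S=84.4800. Δ = (V_up−V_dn)/(S_up−S_dn) = (101.5749−45.8132)/(102.2208−54.0672) = 1.1580. V = [p*·101.5749 + (1−p*)·45.8132]/1.13 = 82.9634. B = V − Δ·S = -14.8642.
(1,1): S=159.7200. Δ = (V_up−V_dn)/(S_up−S_dn) = (193.2612−101.5749)/(193.2612−102.2208) = 1.0071. V = [p*·193.2612 + (1−p*)·101.5749]/1.13 = 159.6398. B = V − Δ·S = -1.2134.
(0,0): S=132.0000. Δ = (V_up−V_dn)/(S_up−S_dn) = (159.6398−82.9634)/(159.7200−84.4800) = 1.0191. V = [p*·159.6398 + (1−p*)·82.9634]/1.13 = 131.7506. B = V − Δ·S = -2.7693.
The time-0 hedge costs 131.7506, which is the no-arbitrage price.

(0,0): Delta=1.0191 Bond=-2.7693
(1,0): Delta=1.1580 Bond=-14.8642
(1,1): Delta=1.0071 Bond=-1.2134
(2,0): Delta=1.9541 Bond=-59.8376
(2,1): Delta=1.0893 Bond=-9.7694
(2,2): Delta=1.0000 Bond=0.0000
(3,0): Delta=0.0000 Bond=0.0000
(3,1): Delta=2.1228 Bond=-78.6559
(3,2): Delta=1.0000 Bond=0.0000
(3,3): Delta=1.0000 Bond=0.0000
V0=131.7506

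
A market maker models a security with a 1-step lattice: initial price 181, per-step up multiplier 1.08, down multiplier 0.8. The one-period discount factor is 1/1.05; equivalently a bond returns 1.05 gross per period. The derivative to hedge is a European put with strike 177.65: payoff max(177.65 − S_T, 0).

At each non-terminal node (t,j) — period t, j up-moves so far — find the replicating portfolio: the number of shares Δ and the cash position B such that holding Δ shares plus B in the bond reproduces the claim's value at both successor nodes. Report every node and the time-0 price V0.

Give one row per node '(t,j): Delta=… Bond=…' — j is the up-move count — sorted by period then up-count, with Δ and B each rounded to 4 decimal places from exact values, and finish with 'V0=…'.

No-arbitrage ⇒ martingale measure with p* = (R−d)/(u−d) = 0.8929.
At expiry t=1: V(1,0)=32.8500, V(1,1)=0.0000
  t=0,j=0: stock 181.0000 → up 195.4800 (V=0.0000), down 144.8000 (V=32.8500). Price 3.3520; hedge Δ=-0.6482, bond B=120.6735.
Root portfolio cost Δ·181+B reproduces V0=3.3520.

(0,0): Delta=-0.6482 Bond=120.6735
V0=3.3520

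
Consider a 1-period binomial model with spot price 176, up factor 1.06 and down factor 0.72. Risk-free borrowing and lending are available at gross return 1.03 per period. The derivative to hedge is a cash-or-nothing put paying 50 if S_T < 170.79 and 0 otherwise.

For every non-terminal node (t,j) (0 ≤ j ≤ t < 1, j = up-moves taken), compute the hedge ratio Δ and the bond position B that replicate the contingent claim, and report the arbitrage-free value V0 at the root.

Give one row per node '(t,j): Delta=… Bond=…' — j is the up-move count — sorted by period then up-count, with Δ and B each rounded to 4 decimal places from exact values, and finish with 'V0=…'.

Risk-neutral probability p* = (R−d)/(u−d) = (1.03−0.72)/(1.06−0.72) = 0.9118.
At expiry t=1: V(1,0)=50.0000, V(1,1)=0.0000
(0,0): S=176.0000. Δ = (V_up−V_dn)/(S_up−S_dn) = (0.0000−50.0000)/(186.5600−126.7200) = -0.8356. V = [p*·0.0000 + (1−p*)·50.0000]/1.03 = 4.2833. B = V − Δ·S = 151.3421.
Each (Δ,B) replicates both successor values, so the strategy is self-financing and V0 is arbitrage-free.

(0,0): Delta=-0.8356 Bond=151.3421
V0=4.2833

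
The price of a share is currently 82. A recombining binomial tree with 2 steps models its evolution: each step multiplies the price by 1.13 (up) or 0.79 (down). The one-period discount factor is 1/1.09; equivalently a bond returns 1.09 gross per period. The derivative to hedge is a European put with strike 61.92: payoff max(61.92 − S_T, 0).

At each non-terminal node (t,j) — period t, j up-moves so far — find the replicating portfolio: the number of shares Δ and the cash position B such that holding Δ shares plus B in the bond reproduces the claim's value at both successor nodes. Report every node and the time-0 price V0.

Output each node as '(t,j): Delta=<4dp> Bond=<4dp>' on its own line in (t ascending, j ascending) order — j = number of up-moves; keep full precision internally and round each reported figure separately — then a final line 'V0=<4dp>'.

Under the risk-neutral measure, an up-move has probability p* = (R−d)/(u−d) = 0.8824 and values discount at R = 1.09.
Payoff layer (t=2): V(2,0)=10.7438, V(2,1)=0.0000, V(2,2)=0.0000
(1,0): S=64.7800. Δ = (V_up−V_dn)/(S_up−S_dn) = (0.0000−10.7438)/(73.2014−51.1762) = -0.4878. V = [p*·0.0000 + (1−p*)·10.7438]/1.09 = 1.1596. B = V − Δ·S = 32.7590.
(1,1): S=92.6600. Δ = (V_up−V_dn)/(S_up−S_dn) = (0.0000−0.0000)/(104.7058−73.2014) = 0.0000. V = [p*·0.0000 + (1−p*)·0.0000]/1.09 = 0.0000. B = V − Δ·S = 0.0000.
(0,0): S=82.0000. Δ = (V_up−V_dn)/(S_up−S_dn) = (0.0000−1.1596)/(92.6600−64.7800) = -0.0416. V = [p*·0.0000 + (1−p*)·1.1596]/1.09 = 0.1252. B = V − Δ·S = 3.5358.
Self-financing check: at every node Δ·S+B equals the discounted successor values.

(0,0): Delta=-0.0416 Bond=3.5358
(1,0): Delta=-0.4878 Bond=32.7590
(1,1): Delta=0.0000 Bond=0.0000
V0=0.1252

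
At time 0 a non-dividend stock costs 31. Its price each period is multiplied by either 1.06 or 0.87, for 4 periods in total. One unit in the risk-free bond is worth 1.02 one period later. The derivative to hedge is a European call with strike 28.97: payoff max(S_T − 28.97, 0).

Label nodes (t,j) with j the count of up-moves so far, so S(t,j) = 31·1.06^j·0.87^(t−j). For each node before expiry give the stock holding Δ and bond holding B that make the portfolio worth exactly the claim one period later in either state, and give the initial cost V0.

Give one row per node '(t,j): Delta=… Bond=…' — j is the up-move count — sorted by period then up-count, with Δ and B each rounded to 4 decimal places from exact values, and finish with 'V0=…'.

Since d<R<u, set p* = (R−d)/(u−d) = 0.7895; price each node as the discounted p*-expectation of its children.
Payoff layer (t=4): V(4,0)=0.0000, V(4,1)=0.0000, V(4,2)=0.0000, V(4,3)=3.1517, V(4,4)=10.1668
Node (3,0) S=20.4136: V=(p*·0.0000+(1−p*)·0.0000)/1.02=0.0000; Δ=(0.0000−0.0000)/(21.6384−17.7598)=0.0000; B=V−Δ·S=0.0000
Node (3,1) S=24.8717: V=(p*·0.0000+(1−p*)·0.0000)/1.02=0.0000; Δ=(0.0000−0.0000)/(26.3640−21.6384)=0.0000; B=V−Δ·S=0.0000
Node (3,2) S=30.3035: V=(p*·3.1517+(1−p*)·0.0000)/1.02=2.4394; Δ=(3.1517−0.0000)/(32.1217−26.3640)=0.5474; B=V−Δ·S=-14.1485
Node (3,3) S=36.9215: V=(p*·10.1668+(1−p*)·3.1517)/1.02=8.5195; Δ=(10.1668−3.1517)/(39.1368−32.1217)=1.0000; B=V−Δ·S=-28.4020
Node (2,0) S=23.4639: V=(p*·0.0000+(1−p*)·0.0000)/1.02=0.0000; Δ=(0.0000−0.0000)/(24.8717−20.4136)=0.0000; B=V−Δ·S=0.0000
Node (2,1) S=28.5882: V=(p*·2.4394+(1−p*)·0.0000)/1.02=1.8881; Δ=(2.4394−0.0000)/(30.3035−24.8717)=0.4491; B=V−Δ·S=-10.9509
Node (2,2) S=34.8316: V=(p*·8.5195+(1−p*)·2.4394)/1.02=7.0976; Δ=(8.5195−2.4394)/(36.9215−30.3035)=0.9187; B=V−Δ·S=-24.9032
Node (1,0) S=26.9700: V=(p*·1.8881+(1−p*)·0.0000)/1.02=1.4614; Δ=(1.8881−0.0000)/(28.5882−23.4639)=0.3685; B=V−Δ·S=-8.4759
Node (1,1) S=32.8600: V=(p*·7.0976+(1−p*)·1.8881)/1.02=5.8832; Δ=(7.0976−1.8881)/(34.8316−28.5882)=0.8344; B=V−Δ·S=-21.5351
Node (0,0) S=31.0000: V=(p*·5.8832+(1−p*)·1.4614)/1.02=4.8552; Δ=(5.8832−1.4614)/(32.8600−26.9700)=0.7507; B=V−Δ·S=-18.4175
Each (Δ,B) replicates both successor values, so the strategy is self-financing and V0 is arbitrage-free.

(0,0): Delta=0.7507 Bond=-18.4175
(1,0): Delta=0.3685 Bond=-8.4759
(1,1): Delta=0.8344 Bond=-21.5351
(2,0): Delta=0.0000 Bond=0.0000
(2,1): Delta=0.4491 Bond=-10.9509
(2,2): Delta=0.9187 Bond=-24.9032
(3,0): Delta=0.0000 Bond=0.0000
(3,1): Delta=0.0000 Bond=0.0000
(3,2): Delta=0.5474 Bond=-14.1485
(3,3): Delta=1.0000 Bond=-28.4020
V0=4.8552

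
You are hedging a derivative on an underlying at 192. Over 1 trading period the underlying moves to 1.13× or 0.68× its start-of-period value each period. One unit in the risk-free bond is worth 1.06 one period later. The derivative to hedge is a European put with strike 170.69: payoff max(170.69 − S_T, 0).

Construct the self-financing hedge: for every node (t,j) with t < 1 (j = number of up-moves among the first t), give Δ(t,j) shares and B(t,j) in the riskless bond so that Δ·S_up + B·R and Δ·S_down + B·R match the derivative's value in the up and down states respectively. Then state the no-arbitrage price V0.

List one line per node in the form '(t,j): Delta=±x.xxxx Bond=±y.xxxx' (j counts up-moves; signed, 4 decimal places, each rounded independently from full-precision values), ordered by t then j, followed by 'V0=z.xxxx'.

(0,0): Delta=-0.4645 Bond=95.0669
V0=5.8891

Under the risk-neutral measure, an up-move has probability p* = (R−d)/(u−d) = 0.8444 and values discount at R = 1.06.
Terminal payoffs: V(1,0)=40.1300, V(1,1)=0.0000
Node (0,0) S=192.0000: V=(p*·0.0000+(1−p*)·40.1300)/1.06=5.8891; Δ=(0.0000−40.1300)/(216.9600−130.5600)=-0.4645; B=V−Δ·S=95.0669
Each (Δ,B) replicates both successor values, so the strategy is self-financing and V0 is arbitrage-free.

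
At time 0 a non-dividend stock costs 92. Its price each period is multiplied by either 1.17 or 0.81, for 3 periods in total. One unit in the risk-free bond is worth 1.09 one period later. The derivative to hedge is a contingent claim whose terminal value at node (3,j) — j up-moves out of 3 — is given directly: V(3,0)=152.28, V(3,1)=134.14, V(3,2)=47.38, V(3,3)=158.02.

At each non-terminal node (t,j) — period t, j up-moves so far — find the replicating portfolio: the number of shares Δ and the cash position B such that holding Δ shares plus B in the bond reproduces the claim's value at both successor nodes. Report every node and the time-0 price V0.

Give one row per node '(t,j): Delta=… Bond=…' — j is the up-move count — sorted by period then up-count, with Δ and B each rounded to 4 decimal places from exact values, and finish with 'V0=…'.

Under the risk-neutral measure, an up-move has probability p* = (R−d)/(u−d) = 0.7778 and values discount at R = 1.09.
Terminal values V(3,·): V(3,0)=152.2800, V(3,1)=134.1400, V(3,2)=47.3800, V(3,3)=158.0200
Node (2,0) S=60.3612: V=(p*·134.1400+(1−p*)·152.2800)/1.09=126.7625; Δ=(134.1400−152.2800)/(70.6226−48.8926)=-0.8348; B=V−Δ·S=177.1514
Node (2,1) S=87.1884: V=(p*·47.3800+(1−p*)·134.1400)/1.09=61.1560; Δ=(47.3800−134.1400)/(102.0104−70.6226)=-2.7641; B=V−Δ·S=302.1560
Node (2,2) S=125.9388: V=(p*·158.0200+(1−p*)·47.3800)/1.09=122.4159; Δ=(158.0200−47.3800)/(147.3484−102.0104)=2.4403; B=V−Δ·S=-184.9174
Node (1,0) S=74.5200: V=(p*·61.1560+(1−p*)·126.7625)/1.09=69.4818; Δ=(61.1560−126.7625)/(87.1884−60.3612)=-2.4455; B=V−Δ·S=251.7222
Node (1,1) S=107.6400: V=(p*·122.4159+(1−p*)·61.1560)/1.09=99.8189; Δ=(122.4159−61.1560)/(125.9388−87.1884)=1.5809; B=V−Δ·S=-70.3476
Node (0,0) S=92.0000: V=(p*·99.8189+(1−p*)·69.4818)/1.09=85.3920; Δ=(99.8189−69.4818)/(107.6400−74.5200)=0.9160; B=V−Δ·S=1.1224
Each (Δ,B) replicates both successor values, so the strategy is self-financing and V0 is arbitrage-free.

(0,0): Delta=0.9160 Bond=1.1224
(1,0): Delta=-2.4455 Bond=251.7222
(1,1): Delta=1.5809 Bond=-70.3476
(2,0): Delta=-0.8348 Bond=177.1514
(2,1): Delta=-2.7641 Bond=302.1560
(2,2): Delta=2.4403 Bond=-184.9174
V0=85.3920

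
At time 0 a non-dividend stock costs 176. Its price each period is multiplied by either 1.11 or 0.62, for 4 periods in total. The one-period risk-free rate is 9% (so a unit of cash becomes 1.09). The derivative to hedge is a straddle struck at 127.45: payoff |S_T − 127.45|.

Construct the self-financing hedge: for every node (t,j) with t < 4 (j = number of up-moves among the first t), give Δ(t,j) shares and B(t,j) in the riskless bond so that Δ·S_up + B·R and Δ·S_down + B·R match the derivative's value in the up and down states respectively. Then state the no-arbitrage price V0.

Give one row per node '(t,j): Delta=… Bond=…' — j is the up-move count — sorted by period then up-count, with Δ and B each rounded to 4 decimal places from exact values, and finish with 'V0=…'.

(0,0): Delta=0.9079 Bond=-73.4675
(1,0): Delta=-0.3690 Bond=59.2474
(1,1): Delta=0.9382 Bond=-86.0084
(2,0): Delta=-1.0000 Bond=107.2721
(2,1): Delta=-0.3540 Bond=62.7629
(2,2): Delta=0.9689 Bond=-100.4092
(3,0): Delta=-1.0000 Bond=116.9266
(3,1): Delta=-1.0000 Bond=116.9266
(3,2): Delta=-0.3386 Bond=66.3471
(3,3): Delta=1.0000 Bond=-116.9266
V0=86.3160

Under the risk-neutral measure, an up-move has probability p* = (R−d)/(u−d) = 0.9592 and values discount at R = 1.09.
Terminal values V(4,·): V(4,0)=101.4436, V(4,1)=80.8902, V(4,2)=44.0930, V(4,3)=21.7859, V(4,4)=139.7304
Node (3,0) S=41.9457: V=(p*·80.8902+(1−p*)·101.4436)/1.09=74.9809; Δ=(80.8902−101.4436)/(46.5598−26.0064)=-1.0000; B=V−Δ·S=116.9266
Node (3,1) S=75.0964: V=(p*·44.0930+(1−p*)·80.8902)/1.09=41.8302; Δ=(44.0930−80.8902)/(83.3570−46.5598)=-1.0000; B=V−Δ·S=116.9266
Node (3,2) S=134.4468: V=(p*·21.7859+(1−p*)·44.0930)/1.09=20.8224; Δ=(21.7859−44.0930)/(149.2359−83.3570)=-0.3386; B=V−Δ·S=66.3471
Node (3,3) S=240.7031: V=(p*·139.7304+(1−p*)·21.7859)/1.09=123.7765; Δ=(139.7304−21.7859)/(267.1804−149.2359)=1.0000; B=V−Δ·S=-116.9266
Node (2,0) S=67.6544: V=(p*·41.8302+(1−p*)·74.9809)/1.09=39.6177; Δ=(41.8302−74.9809)/(75.0964−41.9457)=-1.0000; B=V−Δ·S=107.2721
Node (2,1) S=121.1232: V=(p*·20.8224+(1−p*)·41.8302)/1.09=19.8898; Δ=(20.8224−41.8302)/(134.4468−75.0964)=-0.3540; B=V−Δ·S=62.7629
Node (2,2) S=216.8496: V=(p*·123.7765+(1−p*)·20.8224)/1.09=109.7011; Δ=(123.7765−20.8224)/(240.7031−134.4468)=0.9689; B=V−Δ·S=-100.4092
Node (1,0) S=109.1200: V=(p*·19.8898+(1−p*)·39.6177)/1.09=18.9862; Δ=(19.8898−39.6177)/(121.1232−67.6544)=-0.3690; B=V−Δ·S=59.2474
Node (1,1) S=195.3600: V=(p*·109.7011+(1−p*)·19.8898)/1.09=97.2802; Δ=(109.7011−19.8898)/(216.8496−121.1232)=0.9382; B=V−Δ·S=-86.0084
Node (0,0) S=176.0000: V=(p*·97.2802+(1−p*)·18.9862)/1.09=86.3160; Δ=(97.2802−18.9862)/(195.3600−109.1200)=0.9079; B=V−Δ·S=-73.4675
Self-financing check: at every node Δ·S+B equals the discounted successor values.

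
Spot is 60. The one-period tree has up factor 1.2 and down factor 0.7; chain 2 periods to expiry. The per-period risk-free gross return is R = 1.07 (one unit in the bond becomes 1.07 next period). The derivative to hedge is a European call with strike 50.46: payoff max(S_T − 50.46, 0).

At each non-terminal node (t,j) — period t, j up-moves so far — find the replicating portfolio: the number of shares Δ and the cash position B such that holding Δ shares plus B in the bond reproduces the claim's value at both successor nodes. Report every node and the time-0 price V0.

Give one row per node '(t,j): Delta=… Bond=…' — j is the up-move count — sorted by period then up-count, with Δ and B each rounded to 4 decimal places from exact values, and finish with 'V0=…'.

(0,0): Delta=0.8285 Bond=-32.5215
(1,0): Delta=0.0000 Bond=0.0000
(1,1): Delta=0.9983 Bond=-47.0243
V0=17.1899

The replicating-portfolio and risk-neutral prices coincide; use p* = (1.07−0.7)/(1.2−0.7) = 0.7400 for the latter.
Terminal payoffs: V(2,0)=0.0000, V(2,1)=0.0000, V(2,2)=35.9400
(1,0): S=42.0000. Δ = (V_up−V_dn)/(S_up−S_dn) = (0.0000−0.0000)/(50.4000−29.4000) = 0.0000. V = [p*·0.0000 + (1−p*)·0.0000]/1.07 = 0.0000. B = V − Δ·S = 0.0000.
(1,1): S=72.0000. Δ = (V_up−V_dn)/(S_up−S_dn) = (35.9400−0.0000)/(86.4000−50.4000) = 0.9983. V = [p*·35.9400 + (1−p*)·0.0000]/1.07 = 24.8557. B = V − Δ·S = -47.0243.
(0,0): S=60.0000. Δ = (V_up−V_dn)/(S_up−S_dn) = (24.8557−0.0000)/(72.0000−42.0000) = 0.8285. V = [p*·24.8557 + (1−p*)·0.0000]/1.07 = 17.1899. B = V − Δ·S = -32.5215.
Check: Δ(0,0)·S0 + B(0,0) = 17.1899 = V0.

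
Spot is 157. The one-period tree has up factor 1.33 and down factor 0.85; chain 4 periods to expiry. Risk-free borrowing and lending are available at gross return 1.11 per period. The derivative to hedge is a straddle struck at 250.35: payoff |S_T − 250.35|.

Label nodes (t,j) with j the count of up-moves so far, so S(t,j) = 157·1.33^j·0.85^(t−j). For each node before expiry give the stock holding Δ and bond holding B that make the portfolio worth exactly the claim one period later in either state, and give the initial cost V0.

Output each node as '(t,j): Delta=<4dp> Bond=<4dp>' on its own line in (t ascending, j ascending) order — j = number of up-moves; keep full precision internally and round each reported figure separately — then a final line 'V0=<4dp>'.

No-arbitrage ⇒ martingale measure with p* = (R−d)/(u−d) = 0.5417.
Terminal values V(4,·): V(4,0)=168.3950, V(4,1)=122.1146, V(4,2)=49.6993, V(4,3)=63.6094, V(4,4)=240.9041
Node (3,0) S=96.4176: V=(p*·122.1146+(1−p*)·168.3950)/1.11=129.1229; Δ=(122.1146−168.3950)/(128.2354−81.9550)=-1.0000; B=V−Δ·S=225.5405
Node (3,1) S=150.8652: V=(p*·49.6993+(1−p*)·122.1146)/1.11=74.6753; Δ=(49.6993−122.1146)/(200.6507−128.2354)=-1.0000; B=V−Δ·S=225.5405
Node (3,2) S=236.0597: V=(p*·63.6094+(1−p*)·49.6993)/1.11=51.5621; Δ=(63.6094−49.6993)/(313.9594−200.6507)=0.1228; B=V−Δ·S=22.5826
Node (3,3) S=369.3640: V=(p*·240.9041+(1−p*)·63.6094)/1.11=143.8235; Δ=(240.9041−63.6094)/(491.2541−313.9594)=1.0000; B=V−Δ·S=-225.5405
Node (2,0) S=113.4325: V=(p*·74.6753+(1−p*)·129.1229)/1.11=89.7572; Δ=(74.6753−129.1229)/(150.8652−96.4176)=-1.0000; B=V−Δ·S=203.1897
Node (2,1) S=177.4885: V=(p*·51.5621+(1−p*)·74.6753)/1.11=55.9961; Δ=(51.5621−74.6753)/(236.0597−150.8652)=-0.2713; B=V−Δ·S=104.1486
Node (2,2) S=277.7173: V=(p*·143.8235+(1−p*)·51.5621)/1.11=91.4748; Δ=(143.8235−51.5621)/(369.3640−236.0597)=0.6921; B=V−Δ·S=-100.7364
Node (1,0) S=133.4500: V=(p*·55.9961+(1−p*)·89.7572)/1.11=64.3873; Δ=(55.9961−89.7572)/(177.4885−113.4325)=-0.5271; B=V−Δ·S=134.7229
Node (1,1) S=208.8100: V=(p*·91.4748+(1−p*)·55.9961)/1.11=67.7601; Δ=(91.4748−55.9961)/(277.7173−177.4885)=0.3540; B=V−Δ·S=-6.1539
Node (0,0) S=157.0000: V=(p*·67.7601+(1−p*)·64.3873)/1.11=59.6525; Δ=(67.7601−64.3873)/(208.8100−133.4500)=0.0448; B=V−Δ·S=52.6258
Self-financing check: at every node Δ·S+B equals the discounted successor values.

(0,0): Delta=0.0448 Bond=52.6258
(1,0): Delta=-0.5271 Bond=134.7229
(1,1): Delta=0.3540 Bond=-6.1539
(2,0): Delta=-1.0000 Bond=203.1897
(2,1): Delta=-0.2713 Bond=104.1486
(2,2): Delta=0.6921 Bond=-100.7364
(3,0): Delta=-1.0000 Bond=225.5405
(3,1): Delta=-1.0000 Bond=225.5405
(3,2): Delta=0.1228 Bond=22.5826
(3,3): Delta=1.0000 Bond=-225.5405
V0=59.6525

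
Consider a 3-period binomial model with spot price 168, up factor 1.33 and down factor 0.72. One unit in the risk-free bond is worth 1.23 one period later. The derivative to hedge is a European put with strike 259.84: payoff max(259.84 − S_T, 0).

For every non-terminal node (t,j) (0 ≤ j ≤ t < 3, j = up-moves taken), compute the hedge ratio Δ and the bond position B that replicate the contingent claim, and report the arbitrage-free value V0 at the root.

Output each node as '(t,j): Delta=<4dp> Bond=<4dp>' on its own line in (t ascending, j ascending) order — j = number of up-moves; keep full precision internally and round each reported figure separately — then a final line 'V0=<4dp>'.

(0,0): Delta=-0.3895 Bond=79.6000
(1,0): Delta=-1.0000 Bond=171.7496
(1,1): Delta=-0.3247 Bond=83.4292
(2,0): Delta=-1.0000 Bond=211.2520
(2,1): Delta=-1.0000 Bond=211.2520
(2,2): Delta=-0.2531 Bond=81.3171
V0=14.1578

Under the risk-neutral measure, an up-move has probability p* = (R−d)/(u−d) = 0.8361 and values discount at R = 1.23.
Terminal payoffs: V(3,0)=197.1343, V(3,1)=144.0087, V(3,2)=45.8739, V(3,3)=0.0000
  t=2,j=0: stock 87.0912 → up 115.8313 (V=144.0087), down 62.7057 (V=197.1343). Price 124.1608; hedge Δ=-1.0000, bond B=211.2520.
  t=2,j=1: stock 160.8768 → up 213.9661 (V=45.8739), down 115.8313 (V=144.0087). Price 50.3752; hedge Δ=-1.0000, bond B=211.2520.
  t=2,j=2: stock 297.1752 → up 395.2430 (V=0.0000), down 213.9661 (V=45.8739). Price 6.1141; hedge Δ=-0.2531, bond B=81.3171.
  t=1,j=0: stock 120.9600 → up 160.8768 (V=50.3752), down 87.0912 (V=124.1608). Price 50.7896; hedge Δ=-1.0000, bond B=171.7496.
  t=1,j=1: stock 223.4400 → up 297.1752 (V=6.1141), down 160.8768 (V=50.3752). Price 10.8699; hedge Δ=-0.3247, bond B=83.4292.
  t=0,j=0: stock 168.0000 → up 223.4400 (V=10.8699), down 120.9600 (V=50.7896). Price 14.1578; hedge Δ=-0.3895, bond B=79.6000.
Self-financing check: at every node Δ·S+B equals the discounted successor values.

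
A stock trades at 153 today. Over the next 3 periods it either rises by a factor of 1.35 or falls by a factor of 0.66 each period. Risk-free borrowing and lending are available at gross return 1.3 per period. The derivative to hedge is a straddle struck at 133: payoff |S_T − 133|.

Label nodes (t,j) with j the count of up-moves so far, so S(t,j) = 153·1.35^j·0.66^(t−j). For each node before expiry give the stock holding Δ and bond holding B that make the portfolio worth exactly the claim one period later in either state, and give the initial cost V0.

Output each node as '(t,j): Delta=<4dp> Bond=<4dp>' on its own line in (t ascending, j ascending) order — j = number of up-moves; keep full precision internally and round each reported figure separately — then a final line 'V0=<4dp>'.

No-arbitrage ⇒ martingale measure with p* = (R−d)/(u−d) = 0.9275.
Terminal values V(3,·): V(3,0)=89.0131, V(3,1)=43.0268, V(3,2)=51.0361, V(3,3)=243.4374
Node (2,0) S=66.6468: V=(p*·43.0268+(1−p*)·89.0131)/1.3=35.6609; Δ=(43.0268−89.0131)/(89.9732−43.9869)=-1.0000; B=V−Δ·S=102.3077
Node (2,1) S=136.3230: V=(p*·51.0361+(1−p*)·43.0268)/1.3=38.8121; Δ=(51.0361−43.0268)/(184.0361−89.9732)=0.0851; B=V−Δ·S=27.2045
Node (2,2) S=278.8425: V=(p*·243.4374+(1−p*)·51.0361)/1.3=176.5348; Δ=(243.4374−51.0361)/(376.4374−184.0361)=1.0000; B=V−Δ·S=-102.3077
Node (1,0) S=100.9800: V=(p*·38.8121+(1−p*)·35.6609)/1.3=29.6798; Δ=(38.8121−35.6609)/(136.3230−66.6468)=0.0452; B=V−Δ·S=25.1129
Node (1,1) S=206.5500: V=(p*·176.5348+(1−p*)·38.8121)/1.3=128.1192; Δ=(176.5348−38.8121)/(278.8425−136.3230)=0.9663; B=V−Δ·S=-71.4790
Node (0,0) S=153.0000: V=(p*·128.1192+(1−p*)·29.6798)/1.3=93.0660; Δ=(128.1192−29.6798)/(206.5500−100.9800)=0.9325; B=V−Δ·S=-49.5997
Each (Δ,B) replicates both successor values, so the strategy is self-financing and V0 is arbitrage-free.

(0,0): Delta=0.9325 Bond=-49.5997
(1,0): Delta=0.0452 Bond=25.1129
(1,1): Delta=0.9663 Bond=-71.4790
(2,0): Delta=-1.0000 Bond=102.3077
(2,1): Delta=0.0851 Bond=27.2045
(2,2): Delta=1.0000 Bond=-102.3077
V0=93.0660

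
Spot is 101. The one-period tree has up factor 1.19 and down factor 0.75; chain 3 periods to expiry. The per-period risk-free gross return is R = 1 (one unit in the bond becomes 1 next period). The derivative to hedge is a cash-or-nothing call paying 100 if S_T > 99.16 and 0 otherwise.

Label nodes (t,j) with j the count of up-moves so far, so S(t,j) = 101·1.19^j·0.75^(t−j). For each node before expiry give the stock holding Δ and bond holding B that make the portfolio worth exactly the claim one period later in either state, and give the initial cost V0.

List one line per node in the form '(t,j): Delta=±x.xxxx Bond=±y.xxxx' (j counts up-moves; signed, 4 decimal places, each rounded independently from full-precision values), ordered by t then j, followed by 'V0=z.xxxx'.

Under the risk-neutral measure, an up-move has probability p* = (R−d)/(u−d) = 0.5682 and values discount at R = 1.
At expiry t=3: V(3,0)=0.0000, V(3,1)=0.0000, V(3,2)=100.0000, V(3,3)=100.0000
Node (2,0) S=56.8125: V=(p*·0.0000+(1−p*)·0.0000)/1=0.0000; Δ=(0.0000−0.0000)/(67.6069−42.6094)=0.0000; B=V−Δ·S=0.0000
Node (2,1) S=90.1425: V=(p*·100.0000+(1−p*)·0.0000)/1=56.8182; Δ=(100.0000−0.0000)/(107.2696−67.6069)=2.5213; B=V−Δ·S=-170.4545
Node (2,2) S=143.0261: V=(p*·100.0000+(1−p*)·100.0000)/1=100.0000; Δ=(100.0000−100.0000)/(170.2011−107.2696)=0.0000; B=V−Δ·S=100.0000
Node (1,0) S=75.7500: V=(p*·56.8182+(1−p*)·0.0000)/1=32.2831; Δ=(56.8182−0.0000)/(90.1425−56.8125)=1.7047; B=V−Δ·S=-96.8492
Node (1,1) S=120.1900: V=(p*·100.0000+(1−p*)·56.8182)/1=81.3533; Δ=(100.0000−56.8182)/(143.0261−90.1425)=0.8165; B=V−Δ·S=-16.7872
Node (0,0) S=101.0000: V=(p*·81.3533+(1−p*)·32.2831)/1=60.1639; Δ=(81.3533−32.2831)/(120.1900−75.7500)=1.1042; B=V−Δ·S=-51.3594
Check: Δ(0,0)·S0 + B(0,0) = 60.1639 = V0.

(0,0): Delta=1.1042 Bond=-51.3594
(1,0): Delta=1.7047 Bond=-96.8492
(1,1): Delta=0.8165 Bond=-16.7872
(2,0): Delta=0.0000 Bond=0.0000
(2,1): Delta=2.5213 Bond=-170.4545
(2,2): Delta=0.0000 Bond=100.0000
V0=60.1639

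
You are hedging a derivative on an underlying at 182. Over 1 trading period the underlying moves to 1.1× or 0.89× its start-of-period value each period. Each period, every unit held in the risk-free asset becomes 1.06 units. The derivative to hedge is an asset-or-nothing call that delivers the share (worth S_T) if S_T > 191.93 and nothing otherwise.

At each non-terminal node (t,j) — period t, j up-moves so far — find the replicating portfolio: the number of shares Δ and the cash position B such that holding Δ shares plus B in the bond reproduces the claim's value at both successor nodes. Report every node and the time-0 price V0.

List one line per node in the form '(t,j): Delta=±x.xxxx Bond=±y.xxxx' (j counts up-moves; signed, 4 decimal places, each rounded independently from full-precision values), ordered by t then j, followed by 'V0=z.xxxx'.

(0,0): Delta=5.2381 Bond=-800.4403
V0=152.8931

Risk-neutral probability p* = (R−d)/(u−d) = (1.06−0.89)/(1.1−0.89) = 0.8095.
At expiry t=1: V(1,0)=0.0000, V(1,1)=200.2000
(0,0): S=182.0000. Δ = (V_up−V_dn)/(S_up−S_dn) = (200.2000−0.0000)/(200.2000−161.9800) = 5.2381. V = [p*·200.2000 + (1−p*)·0.0000]/1.06 = 152.8931. B = V − Δ·S = -800.4403.
Self-financing check: at every node Δ·S+B equals the discounted successor values.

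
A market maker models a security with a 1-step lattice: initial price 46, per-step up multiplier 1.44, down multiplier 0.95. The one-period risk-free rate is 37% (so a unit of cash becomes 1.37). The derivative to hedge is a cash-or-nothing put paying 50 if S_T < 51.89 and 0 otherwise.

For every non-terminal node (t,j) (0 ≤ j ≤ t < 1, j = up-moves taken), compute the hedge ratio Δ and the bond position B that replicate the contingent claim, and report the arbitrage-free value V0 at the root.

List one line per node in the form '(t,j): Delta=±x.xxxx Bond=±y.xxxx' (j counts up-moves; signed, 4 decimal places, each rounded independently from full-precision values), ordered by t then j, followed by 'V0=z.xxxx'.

(0,0): Delta=-2.2183 Bond=107.2546
V0=5.2138

The replicating-portfolio and risk-neutral prices coincide; use p* = (1.37−0.95)/(1.44−0.95) = 0.8571 for the latter.
At expiry t=1: V(1,0)=50.0000, V(1,1)=0.0000
Node (0,0) S=46.0000: V=(p*·0.0000+(1−p*)·50.0000)/1.37=5.2138; Δ=(0.0000−50.0000)/(66.2400−43.7000)=-2.2183; B=V−Δ·S=107.2546
Check: Δ(0,0)·S0 + B(0,0) = 5.2138 = V0.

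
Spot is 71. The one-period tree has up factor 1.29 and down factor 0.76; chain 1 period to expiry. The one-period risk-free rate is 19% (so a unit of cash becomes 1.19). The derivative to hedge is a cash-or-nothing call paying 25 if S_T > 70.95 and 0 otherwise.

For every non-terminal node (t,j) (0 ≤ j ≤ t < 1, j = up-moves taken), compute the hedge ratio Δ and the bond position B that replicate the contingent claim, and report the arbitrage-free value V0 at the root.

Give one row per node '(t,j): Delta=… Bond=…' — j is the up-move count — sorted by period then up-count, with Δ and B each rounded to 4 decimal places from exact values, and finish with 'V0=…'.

(0,0): Delta=0.6644 Bond=-30.1253
V0=17.0446

Since d<R<u, set p* = (R−d)/(u−d) = 0.8113; price each node as the discounted p*-expectation of its children.
Terminal payoffs: V(1,0)=0.0000, V(1,1)=25.0000
  t=0,j=0: stock 71.0000 → up 91.5900 (V=25.0000), down 53.9600 (V=0.0000). Price 17.0446; hedge Δ=0.6644, bond B=-30.1253.
Check: Δ(0,0)·S0 + B(0,0) = 17.0446 = V0.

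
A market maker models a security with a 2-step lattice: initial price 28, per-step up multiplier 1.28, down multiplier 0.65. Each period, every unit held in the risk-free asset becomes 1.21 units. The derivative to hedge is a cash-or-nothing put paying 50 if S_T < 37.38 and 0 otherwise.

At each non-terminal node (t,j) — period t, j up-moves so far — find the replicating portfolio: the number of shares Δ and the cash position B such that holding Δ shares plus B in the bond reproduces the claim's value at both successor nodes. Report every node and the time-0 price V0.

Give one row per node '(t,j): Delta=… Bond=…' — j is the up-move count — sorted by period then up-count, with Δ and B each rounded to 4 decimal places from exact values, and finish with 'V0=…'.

No-arbitrage ⇒ martingale measure with p* = (R−d)/(u−d) = 0.8889.
Terminal values V(2,·): V(2,0)=50.0000, V(2,1)=50.0000, V(2,2)=0.0000
(1,0): S=18.2000. Δ = (V_up−V_dn)/(S_up−S_dn) = (50.0000−50.0000)/(23.2960−11.8300) = 0.0000. V = [p*·50.0000 + (1−p*)·50.0000]/1.21 = 41.3223. B = V − Δ·S = 41.3223.
(1,1): S=35.8400. Δ = (V_up−V_dn)/(S_up−S_dn) = (0.0000−50.0000)/(45.8752−23.2960) = -2.2144. V = [p*·0.0000 + (1−p*)·50.0000]/1.21 = 4.5914. B = V − Δ·S = 83.9564.
(0,0): S=28.0000. Δ = (V_up−V_dn)/(S_up−S_dn) = (4.5914−41.3223)/(35.8400−18.2000) = -2.0823. V = [p*·4.5914 + (1−p*)·41.3223]/1.21 = 7.1674. B = V − Δ·S = 65.4705.
The time-0 hedge costs 7.1674, which is the no-arbitrage price.

(0,0): Delta=-2.0823 Bond=65.4705
(1,0): Delta=0.0000 Bond=41.3223
(1,1): Delta=-2.2144 Bond=83.9564
V0=7.1674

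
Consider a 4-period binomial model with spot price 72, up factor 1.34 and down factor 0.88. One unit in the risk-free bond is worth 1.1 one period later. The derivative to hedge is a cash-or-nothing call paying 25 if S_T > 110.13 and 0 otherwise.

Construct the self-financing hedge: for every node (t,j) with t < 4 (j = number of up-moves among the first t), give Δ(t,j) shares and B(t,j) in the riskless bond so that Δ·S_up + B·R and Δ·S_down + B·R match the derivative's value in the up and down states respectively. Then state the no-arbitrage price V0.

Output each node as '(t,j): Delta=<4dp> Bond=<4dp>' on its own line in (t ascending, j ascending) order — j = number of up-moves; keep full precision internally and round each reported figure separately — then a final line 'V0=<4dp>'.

Risk-neutral probability p* = (R−d)/(u−d) = (1.1−0.88)/(1.34−0.88) = 0.4783.
Payoff layer (t=4): V(4,0)=0.0000, V(4,1)=0.0000, V(4,2)=0.0000, V(4,3)=25.0000, V(4,4)=25.0000
  t=3,j=0: stock 49.0660 → up 65.7484 (V=0.0000), down 43.1781 (V=0.0000). Price 0.0000; hedge Δ=0.0000, bond B=0.0000.
  t=3,j=1: stock 74.7141 → up 100.1169 (V=0.0000), down 65.7484 (V=0.0000). Price 0.0000; hedge Δ=0.0000, bond B=0.0000.
  t=3,j=2: stock 113.7692 → up 152.4507 (V=25.0000), down 100.1169 (V=0.0000). Price 10.8696; hedge Δ=0.4777, bond B=-43.4783.
  t=3,j=3: stock 173.2395 → up 232.1409 (V=25.0000), down 152.4507 (V=25.0000). Price 22.7273; hedge Δ=0.0000, bond B=22.7273.
  t=2,j=0: stock 55.7568 → up 74.7141 (V=0.0000), down 49.0660 (V=0.0000). Price 0.0000; hedge Δ=0.0000, bond B=0.0000.
  t=2,j=1: stock 84.9024 → up 113.7692 (V=10.8696), down 74.7141 (V=0.0000). Price 4.7259; hedge Δ=0.2783, bond B=-18.9036.
  t=2,j=2: stock 129.2832 → up 173.2395 (V=22.7273), down 113.7692 (V=10.8696). Price 15.0369; hedge Δ=0.1994, bond B=-10.7407.
  t=1,j=0: stock 63.3600 → up 84.9024 (V=4.7259), down 55.7568 (V=0.0000). Price 2.0547; hedge Δ=0.1621, bond B=-8.2190.
  t=1,j=1: stock 96.4800 → up 129.2832 (V=15.0369), down 84.9024 (V=4.7259). Price 8.7793; hedge Δ=0.2323, bond B=-13.6360.
  t=0,j=0: stock 72.0000 → up 96.4800 (V=8.7793), down 63.3600 (V=2.0547). Price 4.7917; hedge Δ=0.2030, bond B=-9.8270.
Root portfolio cost Δ·72+B reproduces V0=4.7917.

(0,0): Delta=0.2030 Bond=-9.8270
(1,0): Delta=0.1621 Bond=-8.2190
(1,1): Delta=0.2323 Bond=-13.6360
(2,0): Delta=0.0000 Bond=0.0000
(2,1): Delta=0.2783 Bond=-18.9036
(2,2): Delta=0.1994 Bond=-10.7407
(3,0): Delta=0.0000 Bond=0.0000
(3,1): Delta=0.0000 Bond=0.0000
(3,2): Delta=0.4777 Bond=-43.4783
(3,3): Delta=0.0000 Bond=22.7273
V0=4.7917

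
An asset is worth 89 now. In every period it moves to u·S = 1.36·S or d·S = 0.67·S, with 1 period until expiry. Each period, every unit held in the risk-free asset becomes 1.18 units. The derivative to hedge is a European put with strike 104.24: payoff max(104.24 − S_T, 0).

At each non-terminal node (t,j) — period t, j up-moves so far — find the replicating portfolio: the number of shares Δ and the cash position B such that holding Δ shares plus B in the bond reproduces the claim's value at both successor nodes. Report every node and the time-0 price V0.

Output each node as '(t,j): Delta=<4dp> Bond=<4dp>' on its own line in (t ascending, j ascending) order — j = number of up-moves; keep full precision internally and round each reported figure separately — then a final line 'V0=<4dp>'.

(0,0): Delta=-0.7264 Bond=74.5144
V0=9.8622

Since d<R<u, set p* = (R−d)/(u−d) = 0.7391; price each node as the discounted p*-expectation of its children.
Terminal payoffs: V(1,0)=44.6100, V(1,1)=0.0000
(0,0): S=89.0000. Δ = (V_up−V_dn)/(S_up−S_dn) = (0.0000−44.6100)/(121.0400−59.6300) = -0.7264. V = [p*·0.0000 + (1−p*)·44.6100]/1.18 = 9.8622. B = V − Δ·S = 74.5144.
Check: Δ(0,0)·S0 + B(0,0) = 9.8622 = V0.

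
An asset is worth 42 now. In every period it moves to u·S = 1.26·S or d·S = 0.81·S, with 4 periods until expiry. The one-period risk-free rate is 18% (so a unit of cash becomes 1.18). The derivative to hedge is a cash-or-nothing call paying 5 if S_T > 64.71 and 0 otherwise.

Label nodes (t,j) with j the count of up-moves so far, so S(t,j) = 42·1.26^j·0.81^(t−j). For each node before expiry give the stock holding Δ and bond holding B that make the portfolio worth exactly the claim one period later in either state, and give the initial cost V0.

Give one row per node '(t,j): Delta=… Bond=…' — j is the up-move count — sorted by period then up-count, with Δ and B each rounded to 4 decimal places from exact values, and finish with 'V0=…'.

The replicating-portfolio and risk-neutral prices coincide; use p* = (1.18−0.81)/(1.26−0.81) = 0.8222 for the latter.
Payoff layer (t=4): V(4,0)=0.0000, V(4,1)=0.0000, V(4,2)=0.0000, V(4,3)=5.0000, V(4,4)=5.0000
  t=3,j=0: stock 22.3205 → up 28.1239 (V=0.0000), down 18.0796 (V=0.0000). Price 0.0000; hedge Δ=0.0000, bond B=0.0000.
  t=3,j=1: stock 34.7208 → up 43.7482 (V=0.0000), down 28.1239 (V=0.0000). Price 0.0000; hedge Δ=0.0000, bond B=0.0000.
  t=3,j=2: stock 54.0102 → up 68.0528 (V=5.0000), down 43.7482 (V=0.0000). Price 3.4840; hedge Δ=0.2057, bond B=-7.6271.
  t=3,j=3: stock 84.0158 → up 105.8599 (V=5.0000), down 68.0528 (V=5.0000). Price 4.2373; hedge Δ=0.0000, bond B=4.2373.
  t=2,j=0: stock 27.5562 → up 34.7208 (V=0.0000), down 22.3205 (V=0.0000). Price 0.0000; hedge Δ=0.0000, bond B=0.0000.
  t=2,j=1: stock 42.8652 → up 54.0102 (V=3.4840), down 34.7208 (V=0.0000). Price 2.4276; hedge Δ=0.1806, bond B=-5.3146.
  t=2,j=2: stock 66.6792 → up 84.0158 (V=4.2373), down 54.0102 (V=3.4840). Price 3.4774; hedge Δ=0.0251, bond B=1.8034.
  t=1,j=0: stock 34.0200 → up 42.8652 (V=2.4276), down 27.5562 (V=0.0000). Price 1.6916; hedge Δ=0.1586, bond B=-3.7032.
  t=1,j=1: stock 52.9200 → up 66.6792 (V=3.4774), down 42.8652 (V=2.4276). Price 2.7888; hedge Δ=0.0441, bond B=0.4559.
  t=0,j=0: stock 42.0000 → up 52.9200 (V=2.7888), down 34.0200 (V=1.6916). Price 2.1981; hedge Δ=0.0581, bond B=-0.2402.
Root portfolio cost Δ·42+B reproduces V0=2.1981.

(0,0): Delta=0.0581 Bond=-0.2402
(1,0): Delta=0.1586 Bond=-3.7032
(1,1): Delta=0.0441 Bond=0.4559
(2,0): Delta=0.0000 Bond=0.0000
(2,1): Delta=0.1806 Bond=-5.3146
(2,2): Delta=0.0251 Bond=1.8034
(3,0): Delta=0.0000 Bond=0.0000
(3,1): Delta=0.0000 Bond=0.0000
(3,2): Delta=0.2057 Bond=-7.6271
(3,3): Delta=0.0000 Bond=4.2373
V0=2.1981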